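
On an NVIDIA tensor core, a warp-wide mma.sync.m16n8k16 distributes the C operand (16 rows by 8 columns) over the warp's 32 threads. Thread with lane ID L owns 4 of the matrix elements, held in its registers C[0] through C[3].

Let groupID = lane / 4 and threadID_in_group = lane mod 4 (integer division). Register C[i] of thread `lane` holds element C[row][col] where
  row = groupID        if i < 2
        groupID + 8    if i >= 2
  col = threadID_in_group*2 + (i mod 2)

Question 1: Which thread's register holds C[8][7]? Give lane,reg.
3,3

r=8→G=0,rhi=1  c=7→T=3,p=1
L=0*4+3=3  i=1*2+1=3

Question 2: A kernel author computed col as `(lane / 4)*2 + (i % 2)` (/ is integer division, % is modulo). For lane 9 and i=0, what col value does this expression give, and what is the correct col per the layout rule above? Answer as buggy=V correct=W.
buggy=4 correct=2

`(lane / 4)*2 + (i % 2)`[9,0]⇒4
lane 9⇒9/4=2, 9 mod 4=1
i=0  r:2+0⇒2  c:2·1+0⇒2
col: 4 vs 2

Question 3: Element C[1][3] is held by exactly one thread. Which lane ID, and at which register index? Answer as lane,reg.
5,1

r: 1->gid=1,r8=0  c: 3->tid=1,i&1=1
L=1*4+1=5  i=0*2+1=1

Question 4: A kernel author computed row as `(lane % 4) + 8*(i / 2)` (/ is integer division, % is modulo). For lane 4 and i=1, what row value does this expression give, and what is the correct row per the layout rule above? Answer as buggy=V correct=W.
buggy=0 correct=1

`(lane % 4) + 8*(i / 2)`[4,1]=>0
L=4=>grp=4>>2=1, tig=4&3=0
[1]=>row 1+0=1  col 0·2+1=1
row: 0 vs 1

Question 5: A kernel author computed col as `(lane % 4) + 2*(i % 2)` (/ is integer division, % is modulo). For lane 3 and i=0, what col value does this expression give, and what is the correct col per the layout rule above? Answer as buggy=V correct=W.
`(lane % 4) + 2*(i % 2)`[3,0]→3
L=3→G=3>>2=0, T=3&3=3
[0]→row 0+0=0  col 3·2+0=6
col: 3 vs 6

buggy=3 correct=6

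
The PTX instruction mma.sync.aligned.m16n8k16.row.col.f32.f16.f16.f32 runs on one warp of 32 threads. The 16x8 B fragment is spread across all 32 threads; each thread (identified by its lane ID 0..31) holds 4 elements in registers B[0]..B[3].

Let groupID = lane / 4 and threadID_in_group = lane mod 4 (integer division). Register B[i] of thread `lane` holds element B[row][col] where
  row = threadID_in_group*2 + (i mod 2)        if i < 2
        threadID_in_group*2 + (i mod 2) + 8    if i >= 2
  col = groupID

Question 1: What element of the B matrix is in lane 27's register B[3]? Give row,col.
15,6

lane 27->27/4=6, 27 mod 4=3
i=3  r:2·3+1+8->15  c:6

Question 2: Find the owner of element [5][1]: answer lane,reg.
c:1=>grp=1  r:5=>rB=0,tig=2,lo=1
L=1*4+2=6  i=0*2+1=1

6,1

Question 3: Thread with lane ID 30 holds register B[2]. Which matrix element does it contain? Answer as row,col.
12,7

30: gr=7,th=2
[2] (2*2+0+8,7) = (12,7)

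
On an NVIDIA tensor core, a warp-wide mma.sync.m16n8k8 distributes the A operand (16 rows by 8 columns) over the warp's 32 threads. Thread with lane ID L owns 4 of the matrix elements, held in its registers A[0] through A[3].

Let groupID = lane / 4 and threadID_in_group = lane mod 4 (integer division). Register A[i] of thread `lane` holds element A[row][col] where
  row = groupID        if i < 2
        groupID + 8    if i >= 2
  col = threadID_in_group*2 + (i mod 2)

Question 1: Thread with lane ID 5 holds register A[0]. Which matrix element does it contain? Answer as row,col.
1,2

lane 5: gid=1 (5/4), tid=1 (5%4)
i=0: r=1+0=1, c=1*2+0=2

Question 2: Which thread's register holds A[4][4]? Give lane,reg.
r: 4->gid=4,r8=0  c: 4->tid=2,i&1=0
L=4*4+2=18  i=0*2+0=0

18,0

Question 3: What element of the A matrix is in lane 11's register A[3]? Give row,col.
11: g=2,t=3
[3] (2+8,3*2+1) = (10,7)

10,7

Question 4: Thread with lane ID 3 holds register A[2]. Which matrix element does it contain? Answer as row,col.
8,6

lane 3->3/4=0, 3 mod 4=3
i=2  r:0+8->8  c:2·3+0->6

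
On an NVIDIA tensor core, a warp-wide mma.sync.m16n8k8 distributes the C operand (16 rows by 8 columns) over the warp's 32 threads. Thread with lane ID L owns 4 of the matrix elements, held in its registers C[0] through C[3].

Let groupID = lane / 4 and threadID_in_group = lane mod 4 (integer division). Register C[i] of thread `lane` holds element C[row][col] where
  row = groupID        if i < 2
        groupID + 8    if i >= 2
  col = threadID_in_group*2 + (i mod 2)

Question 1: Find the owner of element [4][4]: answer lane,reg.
18,0

r: 4->gid=4,r8=0  c: 4->tid=2,i&1=0
L=4*4+2=18  i=0*2+0=0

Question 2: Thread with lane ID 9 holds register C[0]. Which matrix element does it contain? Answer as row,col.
9: grp=2,tig=1
[0] (2+0,1*2+0) = (2,2)

2,2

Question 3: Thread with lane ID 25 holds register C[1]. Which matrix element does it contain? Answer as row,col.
L=25→G=25>>2=6, T=25&3=1
[1]→row 6+0=6  col 1·2+1=3

6,3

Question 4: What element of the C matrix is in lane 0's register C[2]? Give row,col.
8,0

lane 0->0/4=0, 0 mod 4=0
i=2  r:0+8->8  c:2·0+0->0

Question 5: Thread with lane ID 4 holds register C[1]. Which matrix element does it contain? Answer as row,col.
lane 4->4/4=1, 4 mod 4=0
i=1  r:1+0->1  c:2·0+1->1

1,1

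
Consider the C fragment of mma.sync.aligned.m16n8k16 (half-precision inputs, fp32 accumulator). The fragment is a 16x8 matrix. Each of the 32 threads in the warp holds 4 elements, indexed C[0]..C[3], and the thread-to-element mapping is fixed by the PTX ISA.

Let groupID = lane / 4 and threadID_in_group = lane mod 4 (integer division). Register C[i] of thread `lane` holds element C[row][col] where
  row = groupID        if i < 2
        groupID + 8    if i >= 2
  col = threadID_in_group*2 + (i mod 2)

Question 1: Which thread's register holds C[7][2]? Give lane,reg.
r=7⇒gr=7,Rb=0  c=2⇒th=1,odd=0
L=7*4+1=29  i=0*2+0=0

29,0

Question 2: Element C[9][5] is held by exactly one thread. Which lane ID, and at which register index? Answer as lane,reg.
6,3

r=9⇒gr=1,Rb=1  c=5⇒th=2,odd=1
L=1*4+2=6  i=1*2+1=3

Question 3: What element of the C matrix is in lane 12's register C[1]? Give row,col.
lane 12: gid=3 (12/4), tid=0 (12%4)
i=1: r=3+0=3, c=0*2+1=1

3,1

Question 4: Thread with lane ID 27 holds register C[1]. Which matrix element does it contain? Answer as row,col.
6,7

lane 27: G=6 (27/4), T=3 (27%4)
i=1: r=6+0=6, c=3*2+1=7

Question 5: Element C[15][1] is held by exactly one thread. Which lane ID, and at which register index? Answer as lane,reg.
r:15=>grp=7,rB=1  c:1=>tig=0,lo=1
L=7*4+0=28  i=1*2+1=3

28,3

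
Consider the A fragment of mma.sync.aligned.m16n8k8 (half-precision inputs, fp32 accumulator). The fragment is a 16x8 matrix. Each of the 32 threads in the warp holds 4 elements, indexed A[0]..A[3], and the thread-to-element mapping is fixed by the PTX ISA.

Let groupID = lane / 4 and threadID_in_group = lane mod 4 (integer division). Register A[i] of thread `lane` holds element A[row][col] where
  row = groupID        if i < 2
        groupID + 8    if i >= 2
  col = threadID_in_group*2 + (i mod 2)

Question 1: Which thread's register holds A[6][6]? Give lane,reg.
27,0

r: 6->gid=6,r8=0  c: 6->tid=3,i&1=0
L=6*4+3=27  i=0*2+0=0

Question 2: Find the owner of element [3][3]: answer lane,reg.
13,1

r=3→G=3,rhi=0  c=3→T=1,p=1
L=3*4+1=13  i=0*2+1=1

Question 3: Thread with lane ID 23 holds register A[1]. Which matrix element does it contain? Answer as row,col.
23: g=5,t=3
[1] (5+0,3*2+1) = (5,7)

5,7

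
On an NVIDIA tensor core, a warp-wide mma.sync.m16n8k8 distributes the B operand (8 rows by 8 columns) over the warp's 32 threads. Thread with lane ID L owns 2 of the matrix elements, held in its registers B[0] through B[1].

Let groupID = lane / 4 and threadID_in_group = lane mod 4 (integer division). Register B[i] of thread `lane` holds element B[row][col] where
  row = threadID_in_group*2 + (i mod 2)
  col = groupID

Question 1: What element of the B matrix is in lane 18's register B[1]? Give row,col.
lane 18: g=4 (18/4), t=2 (18%4)
i=1: r=2*2+1=5, c=g=4

5,4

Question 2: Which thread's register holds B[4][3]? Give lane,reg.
14,0

c=3→G=3  r=4→T=2,p=0
L=3*4+2=14  i=0=0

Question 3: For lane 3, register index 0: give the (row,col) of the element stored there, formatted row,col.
6,0

3: gr=0,th=3
[0] (3*2+0,0) = (6,0)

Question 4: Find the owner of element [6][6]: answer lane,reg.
27,0

c=6->g=6  r=6->t=3,b0=0
L=6*4+3=27  i=0=0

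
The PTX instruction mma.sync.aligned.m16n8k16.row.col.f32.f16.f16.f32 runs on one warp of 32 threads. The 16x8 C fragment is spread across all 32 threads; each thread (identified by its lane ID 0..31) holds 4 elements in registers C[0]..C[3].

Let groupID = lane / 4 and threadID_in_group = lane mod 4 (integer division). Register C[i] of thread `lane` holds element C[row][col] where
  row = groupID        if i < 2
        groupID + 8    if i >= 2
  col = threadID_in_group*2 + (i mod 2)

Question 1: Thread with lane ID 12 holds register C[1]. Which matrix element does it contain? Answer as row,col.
12: gid=3,tid=0
[1] (3+0,0*2+1) = (3,1)

3,1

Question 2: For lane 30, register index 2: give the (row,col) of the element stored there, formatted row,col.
15,4

lane 30⇒30/4=7, 30 mod 4=2
i=2  r:7+8⇒15  c:2·2+0⇒4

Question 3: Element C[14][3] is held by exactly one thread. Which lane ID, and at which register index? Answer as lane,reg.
r=14->g=6,rb=1  c=3->t=1,b0=1
L=6*4+1=25  i=1*2+1=3

25,3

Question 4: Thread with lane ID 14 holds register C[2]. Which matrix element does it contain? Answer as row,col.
11,4

L=14->gid=14>>2=3, tid=14&3=2
[2]->row 3+8=11  col 2·2+0=4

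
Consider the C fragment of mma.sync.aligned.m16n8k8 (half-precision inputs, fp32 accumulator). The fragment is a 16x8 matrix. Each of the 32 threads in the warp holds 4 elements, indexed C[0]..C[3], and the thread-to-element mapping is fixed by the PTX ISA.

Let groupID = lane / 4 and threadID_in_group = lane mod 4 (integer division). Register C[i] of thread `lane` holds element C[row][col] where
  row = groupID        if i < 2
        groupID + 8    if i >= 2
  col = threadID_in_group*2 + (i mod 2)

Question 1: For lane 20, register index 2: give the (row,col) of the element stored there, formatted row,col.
L=20->gid=20>>2=5, tid=20&3=0
[2]->row 5+8=13  col 0·2+0=0

13,0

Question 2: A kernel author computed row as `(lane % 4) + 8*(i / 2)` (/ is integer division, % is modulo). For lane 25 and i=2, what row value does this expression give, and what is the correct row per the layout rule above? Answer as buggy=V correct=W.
buggy=9 correct=14

`(lane % 4) + 8*(i / 2)`[25,2]->9
lane 25: g=6 (25/4), t=1 (25%4)
i=2: r=6+8=14, c=1*2+0=2
row: 9 vs 14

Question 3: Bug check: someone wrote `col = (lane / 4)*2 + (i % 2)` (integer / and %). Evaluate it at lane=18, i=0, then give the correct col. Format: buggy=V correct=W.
buggy=8 correct=4

`(lane / 4)*2 + (i % 2)`[18,0]->8
lane 18->18/4=4, 18 mod 4=2
i=0  r:4+0->4  c:2·2+0->4
col: 8 vs 4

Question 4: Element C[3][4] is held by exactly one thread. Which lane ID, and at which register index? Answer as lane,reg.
14,0

r=3→G=3,rhi=0  c=4→T=2,p=0
L=3*4+2=14  i=0*2+0=0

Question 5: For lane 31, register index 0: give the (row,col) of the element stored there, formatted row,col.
31: G=7,T=3
[0] (7+0,3*2+0) = (7,6)

7,6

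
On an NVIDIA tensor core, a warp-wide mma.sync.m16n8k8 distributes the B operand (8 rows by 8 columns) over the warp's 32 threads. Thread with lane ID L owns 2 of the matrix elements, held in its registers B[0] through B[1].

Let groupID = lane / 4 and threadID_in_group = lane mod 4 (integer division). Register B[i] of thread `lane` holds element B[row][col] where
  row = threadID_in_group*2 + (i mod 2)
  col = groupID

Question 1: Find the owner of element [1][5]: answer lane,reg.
20,1

c=5⇒gr=5  r=1⇒th=0,odd=1
L=5*4+0=20  i=1=1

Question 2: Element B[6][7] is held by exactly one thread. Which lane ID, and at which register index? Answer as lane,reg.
c:7=>grp=7  r:6=>tig=3,lo=0
L=7*4+3=31  i=0=0

31,0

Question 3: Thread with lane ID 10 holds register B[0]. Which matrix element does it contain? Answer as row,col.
4,2

lane 10: G=2 (10/4), T=2 (10%4)
i=0: r=2*2+0=4, c=G=2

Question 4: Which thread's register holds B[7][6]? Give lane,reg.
c=6->g=6  r=7->t=3,b0=1
L=6*4+3=27  i=1=1

27,1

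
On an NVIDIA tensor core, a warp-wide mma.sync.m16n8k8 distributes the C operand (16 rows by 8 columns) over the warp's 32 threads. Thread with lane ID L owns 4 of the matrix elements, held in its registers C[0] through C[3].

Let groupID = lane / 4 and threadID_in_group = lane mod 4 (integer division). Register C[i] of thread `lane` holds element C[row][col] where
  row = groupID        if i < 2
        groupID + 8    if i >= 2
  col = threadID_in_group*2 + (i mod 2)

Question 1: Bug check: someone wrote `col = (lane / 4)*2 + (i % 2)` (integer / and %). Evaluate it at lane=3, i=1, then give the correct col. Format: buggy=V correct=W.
buggy=1 correct=7

`(lane / 4)*2 + (i % 2)`[3,1]->1
lane 3->3/4=0, 3 mod 4=3
i=1  r:0+0->0  c:2·3+1->7
col: 1 vs 7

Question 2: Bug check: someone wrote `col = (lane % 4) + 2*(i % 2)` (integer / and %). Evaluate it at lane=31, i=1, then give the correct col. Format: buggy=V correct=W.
buggy=5 correct=7

`(lane % 4) + 2*(i % 2)`[31,1]->5
lane 31: gid=7 (31/4), tid=3 (31%4)
i=1: r=7+0=7, c=3*2+1=7
col: 5 vs 7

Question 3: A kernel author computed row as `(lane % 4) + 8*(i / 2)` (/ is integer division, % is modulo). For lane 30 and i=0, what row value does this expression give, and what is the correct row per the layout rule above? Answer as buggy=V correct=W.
`(lane % 4) + 8*(i / 2)`[30,0]=>2
lane 30=>30/4=7, 30 mod 4=2
i=0  r:7+0=>7  c:2·2+0=>4
row: 2 vs 7

buggy=2 correct=7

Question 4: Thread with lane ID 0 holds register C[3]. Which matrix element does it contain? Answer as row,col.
L=0=>grp=0>>2=0, tig=0&3=0
[3]=>row 0+8=8  col 0·2+1=1

8,1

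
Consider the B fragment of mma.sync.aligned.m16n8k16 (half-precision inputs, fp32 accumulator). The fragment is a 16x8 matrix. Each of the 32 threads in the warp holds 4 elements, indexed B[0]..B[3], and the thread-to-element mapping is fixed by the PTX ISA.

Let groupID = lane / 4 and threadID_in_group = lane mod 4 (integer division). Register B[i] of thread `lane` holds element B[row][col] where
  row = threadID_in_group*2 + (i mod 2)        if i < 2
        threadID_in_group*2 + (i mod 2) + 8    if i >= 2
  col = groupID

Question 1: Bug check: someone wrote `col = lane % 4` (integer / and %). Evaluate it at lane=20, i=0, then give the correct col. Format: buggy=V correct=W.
`lane % 4`[20,0]→0
20: G=5,T=0
[0] (0*2+0+0,5) = (0,5)
col: 0 vs 5

buggy=0 correct=5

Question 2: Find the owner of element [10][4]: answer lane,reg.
17,2

c=4⇒gr=4  r=10⇒Rb=1,th=1,odd=0
L=4*4+1=17  i=1*2+0=2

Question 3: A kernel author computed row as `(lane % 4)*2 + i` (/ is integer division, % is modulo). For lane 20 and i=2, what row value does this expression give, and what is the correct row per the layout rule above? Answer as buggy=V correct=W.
`(lane % 4)*2 + i`[20,2]=>2
20: grp=5,tig=0
[2] (0*2+0+8,5) = (8,5)
row: 2 vs 8

buggy=2 correct=8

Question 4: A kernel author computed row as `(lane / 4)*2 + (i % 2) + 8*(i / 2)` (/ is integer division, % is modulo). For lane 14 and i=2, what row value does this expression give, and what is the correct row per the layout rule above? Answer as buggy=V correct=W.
buggy=14 correct=12

`(lane / 4)*2 + (i % 2) + 8*(i / 2)`[14,2]⇒14
lane 14: gr=3 (14/4), th=2 (14%4)
i=2: r=2*2+0+8=12, c=gr=3
row: 14 vs 12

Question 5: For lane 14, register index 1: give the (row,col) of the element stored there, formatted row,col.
lane 14=>14/4=3, 14 mod 4=2
i=1  r:2·2+1+0=>5  c:3

5,3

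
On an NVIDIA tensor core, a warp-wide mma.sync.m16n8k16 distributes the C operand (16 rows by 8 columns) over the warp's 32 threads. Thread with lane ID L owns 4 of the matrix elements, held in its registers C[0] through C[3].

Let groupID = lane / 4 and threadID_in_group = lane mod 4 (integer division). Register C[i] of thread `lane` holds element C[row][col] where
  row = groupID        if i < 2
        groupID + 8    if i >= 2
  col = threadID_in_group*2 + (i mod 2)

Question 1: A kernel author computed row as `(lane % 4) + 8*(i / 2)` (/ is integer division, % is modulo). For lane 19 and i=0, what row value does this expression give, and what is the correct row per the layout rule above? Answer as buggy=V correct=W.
buggy=3 correct=4

`(lane % 4) + 8*(i / 2)`[19,0]=>3
19: grp=4,tig=3
[0] (4+0,3*2+0) = (4,6)
row: 3 vs 4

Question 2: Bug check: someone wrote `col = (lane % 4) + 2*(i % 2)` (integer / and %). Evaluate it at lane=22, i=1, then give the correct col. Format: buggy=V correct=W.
buggy=4 correct=5

`(lane % 4) + 2*(i % 2)`[22,1]->4
lane 22->22/4=5, 22 mod 4=2
i=1  r:5+0->5  c:2·2+1->5
col: 4 vs 5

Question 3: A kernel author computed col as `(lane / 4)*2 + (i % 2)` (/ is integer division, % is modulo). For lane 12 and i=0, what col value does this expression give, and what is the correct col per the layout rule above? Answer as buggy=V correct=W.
`(lane / 4)*2 + (i % 2)`[12,0]⇒6
L=12⇒gr=12>>2=3, th=12&3=0
[0]⇒row 3+0=3  col 0·2+0=0
col: 6 vs 0

buggy=6 correct=0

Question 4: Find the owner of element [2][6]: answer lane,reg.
11,0

r: 2->gid=2,r8=0  c: 6->tid=3,i&1=0
L=2*4+3=11  i=0*2+0=0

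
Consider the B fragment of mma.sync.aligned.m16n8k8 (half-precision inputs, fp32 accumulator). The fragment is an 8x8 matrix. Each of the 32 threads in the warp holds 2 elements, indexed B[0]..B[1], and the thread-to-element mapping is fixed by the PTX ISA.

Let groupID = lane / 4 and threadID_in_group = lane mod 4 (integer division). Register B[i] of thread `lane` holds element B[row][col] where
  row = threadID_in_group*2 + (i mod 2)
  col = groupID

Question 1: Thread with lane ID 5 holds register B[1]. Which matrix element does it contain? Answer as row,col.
lane 5: g=1 (5/4), t=1 (5%4)
i=1: r=1*2+1=3, c=g=1

3,1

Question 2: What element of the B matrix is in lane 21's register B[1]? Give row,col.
3,5

lane 21: G=5 (21/4), T=1 (21%4)
i=1: r=1*2+1=3, c=G=5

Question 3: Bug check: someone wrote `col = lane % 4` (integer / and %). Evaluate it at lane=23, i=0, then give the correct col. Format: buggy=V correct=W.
buggy=3 correct=5

`lane % 4`[23,0]->3
23: gid=5,tid=3
[0] (3*2+0,5) = (6,5)
col: 3 vs 5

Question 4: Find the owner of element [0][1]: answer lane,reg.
c=1->g=1  r=0->t=0,b0=0
L=1*4+0=4  i=0=0

4,0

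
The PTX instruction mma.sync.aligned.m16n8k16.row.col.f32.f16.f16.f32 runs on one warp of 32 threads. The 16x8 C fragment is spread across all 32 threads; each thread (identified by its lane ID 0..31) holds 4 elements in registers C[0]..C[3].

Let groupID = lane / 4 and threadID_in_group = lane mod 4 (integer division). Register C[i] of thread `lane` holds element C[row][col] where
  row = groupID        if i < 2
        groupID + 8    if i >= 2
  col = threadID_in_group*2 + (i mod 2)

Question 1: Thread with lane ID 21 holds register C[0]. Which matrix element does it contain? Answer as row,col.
5,2

lane 21=>21/4=5, 21 mod 4=1
i=0  r:5+0=>5  c:2·1+0=>2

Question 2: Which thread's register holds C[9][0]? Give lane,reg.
r=9⇒gr=1,Rb=1  c=0⇒th=0,odd=0
L=1*4+0=4  i=1*2+0=2

4,2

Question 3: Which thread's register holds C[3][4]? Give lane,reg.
r=3⇒gr=3,Rb=0  c=4⇒th=2,odd=0
L=3*4+2=14  i=0*2+0=0

14,0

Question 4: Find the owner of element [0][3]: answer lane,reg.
r:0=>grp=0,rB=0  c:3=>tig=1,lo=1
L=0*4+1=1  i=0*2+1=1

1,1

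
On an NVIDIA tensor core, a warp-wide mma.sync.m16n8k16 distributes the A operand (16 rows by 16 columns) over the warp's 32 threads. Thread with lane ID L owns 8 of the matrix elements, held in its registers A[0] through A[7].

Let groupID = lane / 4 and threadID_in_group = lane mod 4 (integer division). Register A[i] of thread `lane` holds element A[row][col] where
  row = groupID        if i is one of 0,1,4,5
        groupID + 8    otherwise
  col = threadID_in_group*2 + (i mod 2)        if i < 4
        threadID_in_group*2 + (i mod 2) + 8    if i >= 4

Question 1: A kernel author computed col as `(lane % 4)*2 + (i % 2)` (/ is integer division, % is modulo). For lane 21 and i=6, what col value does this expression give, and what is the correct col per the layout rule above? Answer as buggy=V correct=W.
buggy=2 correct=10

`(lane % 4)*2 + (i % 2)`[21,6]=>2
L=21=>grp=21>>2=5, tig=21&3=1
[6]=>row 5+8=13  col 1·2+0+8=10
col: 2 vs 10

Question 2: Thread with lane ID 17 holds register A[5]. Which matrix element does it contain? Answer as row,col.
L=17->g=17>>2=4, t=17&3=1
[5]->row 4+0=4  col 1·2+1+8=11

4,11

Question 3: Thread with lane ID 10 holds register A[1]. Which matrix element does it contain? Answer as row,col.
lane 10: gid=2 (10/4), tid=2 (10%4)
i=1: r=2+0=2, c=2*2+1+0=5

2,5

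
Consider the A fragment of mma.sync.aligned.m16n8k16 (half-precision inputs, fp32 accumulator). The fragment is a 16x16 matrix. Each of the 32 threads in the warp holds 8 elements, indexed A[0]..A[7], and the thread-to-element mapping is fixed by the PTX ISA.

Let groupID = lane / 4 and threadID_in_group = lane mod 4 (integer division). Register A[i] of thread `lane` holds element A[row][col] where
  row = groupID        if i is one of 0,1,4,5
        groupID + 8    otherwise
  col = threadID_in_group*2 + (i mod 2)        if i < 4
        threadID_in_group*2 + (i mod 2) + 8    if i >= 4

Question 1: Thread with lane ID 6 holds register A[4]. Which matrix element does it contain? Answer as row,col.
lane 6: gr=1 (6/4), th=2 (6%4)
i=4: r=1+0=1, c=2*2+0+8=12

1,12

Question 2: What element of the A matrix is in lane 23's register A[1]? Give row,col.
L=23⇒gr=23>>2=5, th=23&3=3
[1]⇒row 5+0=5  col 3·2+1+0=7

5,7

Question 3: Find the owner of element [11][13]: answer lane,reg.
r=11->g=3,rb=1  c=13->cb=1,t=2,b0=1
L=3*4+2=14  i=1*4+1*2+1=7

14,7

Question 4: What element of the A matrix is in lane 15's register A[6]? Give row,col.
L=15->g=15>>2=3, t=15&3=3
[6]->row 3+8=11  col 3·2+0+8=14

11,14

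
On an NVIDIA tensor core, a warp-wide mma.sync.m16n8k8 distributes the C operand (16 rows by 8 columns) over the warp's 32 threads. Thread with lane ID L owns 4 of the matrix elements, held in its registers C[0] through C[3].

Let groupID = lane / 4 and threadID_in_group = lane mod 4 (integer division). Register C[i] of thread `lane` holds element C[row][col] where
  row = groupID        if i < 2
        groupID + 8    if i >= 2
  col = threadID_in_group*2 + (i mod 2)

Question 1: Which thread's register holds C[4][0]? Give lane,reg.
16,0

r=4->g=4,rb=0  c=0->t=0,b0=0
L=4*4+0=16  i=0*2+0=0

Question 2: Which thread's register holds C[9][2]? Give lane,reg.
r: 9->gid=1,r8=1  c: 2->tid=1,i&1=0
L=1*4+1=5  i=1*2+0=2

5,2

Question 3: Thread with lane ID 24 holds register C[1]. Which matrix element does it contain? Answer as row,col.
6,1

L=24⇒gr=24>>2=6, th=24&3=0
[1]⇒row 6+0=6  col 0·2+1=1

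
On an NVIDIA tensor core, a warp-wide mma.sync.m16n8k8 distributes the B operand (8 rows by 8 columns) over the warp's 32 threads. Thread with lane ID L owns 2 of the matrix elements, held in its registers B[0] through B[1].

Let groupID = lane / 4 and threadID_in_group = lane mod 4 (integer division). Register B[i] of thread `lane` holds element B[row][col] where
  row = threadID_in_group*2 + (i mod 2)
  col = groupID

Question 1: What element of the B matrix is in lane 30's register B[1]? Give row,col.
lane 30→30/4=7, 30 mod 4=2
i=1  r:2·2+1→5  c:7

5,7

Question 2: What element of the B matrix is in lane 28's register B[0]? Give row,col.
lane 28: g=7 (28/4), t=0 (28%4)
i=0: r=0*2+0=0, c=g=7

0,7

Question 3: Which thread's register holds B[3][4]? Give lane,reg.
c:4=>grp=4  r:3=>tig=1,lo=1
L=4*4+1=17  i=1=1

17,1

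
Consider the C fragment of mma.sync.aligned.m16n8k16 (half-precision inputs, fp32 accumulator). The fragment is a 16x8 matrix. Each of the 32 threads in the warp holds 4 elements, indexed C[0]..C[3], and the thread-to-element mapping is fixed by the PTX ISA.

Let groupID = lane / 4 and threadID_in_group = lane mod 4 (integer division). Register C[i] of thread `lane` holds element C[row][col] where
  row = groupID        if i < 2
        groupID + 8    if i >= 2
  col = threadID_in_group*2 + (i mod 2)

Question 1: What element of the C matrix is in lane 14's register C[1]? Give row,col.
lane 14: grp=3 (14/4), tig=2 (14%4)
i=1: r=3+0=3, c=2*2+1=5

3,5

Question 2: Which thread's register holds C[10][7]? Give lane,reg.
11,3

r=10→G=2,rhi=1  c=7→T=3,p=1
L=2*4+3=11  i=1*2+1=3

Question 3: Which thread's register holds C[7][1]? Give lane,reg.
r=7→G=7,rhi=0  c=1→T=0,p=1
L=7*4+0=28  i=0*2+1=1

28,1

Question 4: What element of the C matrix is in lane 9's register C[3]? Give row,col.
lane 9->9/4=2, 9 mod 4=1
i=3  r:2+8->10  c:2·1+1->3

10,3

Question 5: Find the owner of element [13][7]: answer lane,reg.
r=13→G=5,rhi=1  c=7→T=3,p=1
L=5*4+3=23  i=1*2+1=3

23,3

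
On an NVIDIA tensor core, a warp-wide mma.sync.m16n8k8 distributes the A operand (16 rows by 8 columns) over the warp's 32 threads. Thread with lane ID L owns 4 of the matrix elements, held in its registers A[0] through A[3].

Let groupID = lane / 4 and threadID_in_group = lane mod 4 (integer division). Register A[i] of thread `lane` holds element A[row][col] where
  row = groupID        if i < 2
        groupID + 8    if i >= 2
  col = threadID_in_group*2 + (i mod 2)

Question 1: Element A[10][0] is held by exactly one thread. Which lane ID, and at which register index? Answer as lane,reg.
8,2

r:10=>grp=2,rB=1  c:0=>tig=0,lo=0
L=2*4+0=8  i=1*2+0=2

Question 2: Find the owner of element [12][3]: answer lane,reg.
r=12⇒gr=4,Rb=1  c=3⇒th=1,odd=1
L=4*4+1=17  i=1*2+1=3

17,3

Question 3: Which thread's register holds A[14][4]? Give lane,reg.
r=14⇒gr=6,Rb=1  c=4⇒th=2,odd=0
L=6*4+2=26  i=1*2+0=2

26,2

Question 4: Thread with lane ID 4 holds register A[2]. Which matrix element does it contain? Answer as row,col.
L=4→G=4>>2=1, T=4&3=0
[2]→row 1+8=9  col 0·2+0=0

9,0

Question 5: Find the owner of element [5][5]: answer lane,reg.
22,1

r=5->g=5,rb=0  c=5->t=2,b0=1
L=5*4+2=22  i=0*2+1=1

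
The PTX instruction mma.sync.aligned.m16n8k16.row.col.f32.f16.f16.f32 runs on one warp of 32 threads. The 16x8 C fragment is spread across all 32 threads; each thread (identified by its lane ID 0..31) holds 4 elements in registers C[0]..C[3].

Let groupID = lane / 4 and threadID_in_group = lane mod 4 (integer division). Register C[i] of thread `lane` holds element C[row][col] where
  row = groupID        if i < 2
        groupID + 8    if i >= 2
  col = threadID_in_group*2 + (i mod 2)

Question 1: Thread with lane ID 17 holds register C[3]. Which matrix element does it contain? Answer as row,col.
12,3

17: G=4,T=1
[3] (4+8,1*2+1) = (12,3)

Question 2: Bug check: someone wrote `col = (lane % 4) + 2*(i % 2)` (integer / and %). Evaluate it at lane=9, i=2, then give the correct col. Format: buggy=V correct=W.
`(lane % 4) + 2*(i % 2)`[9,2]->1
lane 9: g=2 (9/4), t=1 (9%4)
i=2: r=2+8=10, c=1*2+0=2
col: 1 vs 2

buggy=1 correct=2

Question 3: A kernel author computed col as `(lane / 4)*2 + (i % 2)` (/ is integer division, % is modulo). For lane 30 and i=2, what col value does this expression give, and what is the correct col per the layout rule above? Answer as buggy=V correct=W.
`(lane / 4)*2 + (i % 2)`[30,2]->14
lane 30->30/4=7, 30 mod 4=2
i=2  r:7+8->15  c:2·2+0->4
col: 14 vs 4

buggy=14 correct=4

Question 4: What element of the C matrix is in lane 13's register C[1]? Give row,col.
3,3

L=13=>grp=13>>2=3, tig=13&3=1
[1]=>row 3+0=3  col 1·2+1=3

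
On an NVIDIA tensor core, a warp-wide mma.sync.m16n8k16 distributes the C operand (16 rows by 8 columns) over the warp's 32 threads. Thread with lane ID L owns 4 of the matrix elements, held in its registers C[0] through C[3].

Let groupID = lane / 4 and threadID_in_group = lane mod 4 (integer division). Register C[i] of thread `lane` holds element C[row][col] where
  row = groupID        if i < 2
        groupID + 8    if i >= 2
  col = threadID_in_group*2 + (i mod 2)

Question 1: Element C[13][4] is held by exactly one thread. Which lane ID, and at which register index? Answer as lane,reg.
r=13→G=5,rhi=1  c=4→T=2,p=0
L=5*4+2=22  i=1*2+0=2

22,2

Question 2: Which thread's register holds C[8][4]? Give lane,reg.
r: 8->gid=0,r8=1  c: 4->tid=2,i&1=0
L=0*4+2=2  i=1*2+0=2

2,2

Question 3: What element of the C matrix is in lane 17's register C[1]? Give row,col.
4,3

L=17->gid=17>>2=4, tid=17&3=1
[1]->row 4+0=4  col 1·2+1=3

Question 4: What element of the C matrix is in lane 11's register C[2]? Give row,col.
11: gid=2,tid=3
[2] (2+8,3*2+0) = (10,6)

10,6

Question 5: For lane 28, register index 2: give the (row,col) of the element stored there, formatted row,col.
15,0

28: G=7,T=0
[2] (7+8,0*2+0) = (15,0)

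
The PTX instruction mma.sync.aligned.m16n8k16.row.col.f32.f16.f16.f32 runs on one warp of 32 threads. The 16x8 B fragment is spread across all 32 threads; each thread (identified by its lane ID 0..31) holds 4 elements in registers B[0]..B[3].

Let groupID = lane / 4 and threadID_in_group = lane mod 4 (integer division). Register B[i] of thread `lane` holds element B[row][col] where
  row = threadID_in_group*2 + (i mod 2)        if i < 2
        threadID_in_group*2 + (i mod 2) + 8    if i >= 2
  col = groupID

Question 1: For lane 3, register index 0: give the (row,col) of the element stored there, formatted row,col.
6,0

L=3->gid=3>>2=0, tid=3&3=3
[0]->row 3·2+0+0=6  col gid=0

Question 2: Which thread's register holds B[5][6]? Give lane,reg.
26,1

c=6->g=6  r=5->rb=0,t=2,b0=1
L=6*4+2=26  i=0*2+1=1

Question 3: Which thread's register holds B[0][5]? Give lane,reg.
c:5=>grp=5  r:0=>rB=0,tig=0,lo=0
L=5*4+0=20  i=0*2+0=0

20,0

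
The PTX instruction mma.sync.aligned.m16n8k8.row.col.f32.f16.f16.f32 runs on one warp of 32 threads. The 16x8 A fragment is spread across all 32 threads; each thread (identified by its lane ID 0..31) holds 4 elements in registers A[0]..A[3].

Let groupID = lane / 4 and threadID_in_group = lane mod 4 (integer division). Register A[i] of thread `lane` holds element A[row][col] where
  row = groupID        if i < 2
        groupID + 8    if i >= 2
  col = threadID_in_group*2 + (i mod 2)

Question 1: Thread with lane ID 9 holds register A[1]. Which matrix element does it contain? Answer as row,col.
2,3

L=9->g=9>>2=2, t=9&3=1
[1]->row 2+0=2  col 1·2+1=3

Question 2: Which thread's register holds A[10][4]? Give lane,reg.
r=10⇒gr=2,Rb=1  c=4⇒th=2,odd=0
L=2*4+2=10  i=1*2+0=2

10,2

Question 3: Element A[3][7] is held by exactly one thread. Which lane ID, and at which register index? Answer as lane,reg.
r=3→G=3,rhi=0  c=7→T=3,p=1
L=3*4+3=15  i=0*2+1=1

15,1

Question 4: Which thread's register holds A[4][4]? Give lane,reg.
18,0

r=4→G=4,rhi=0  c=4→T=2,p=0
L=4*4+2=18  i=0*2+0=0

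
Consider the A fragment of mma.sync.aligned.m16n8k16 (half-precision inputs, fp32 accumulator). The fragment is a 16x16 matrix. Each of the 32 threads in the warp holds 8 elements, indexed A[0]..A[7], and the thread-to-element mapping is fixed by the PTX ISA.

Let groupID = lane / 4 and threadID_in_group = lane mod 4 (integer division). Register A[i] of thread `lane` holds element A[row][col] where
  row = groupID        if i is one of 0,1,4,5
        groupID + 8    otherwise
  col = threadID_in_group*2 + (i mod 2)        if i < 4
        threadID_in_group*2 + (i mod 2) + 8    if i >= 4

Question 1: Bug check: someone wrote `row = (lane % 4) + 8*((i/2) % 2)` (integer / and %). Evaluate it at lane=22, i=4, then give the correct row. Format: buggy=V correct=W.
`(lane % 4) + 8*((i/2) % 2)`[22,4]⇒2
lane 22⇒22/4=5, 22 mod 4=2
i=4  r:5+0⇒5  c:2·2+0+8⇒12
row: 2 vs 5

buggy=2 correct=5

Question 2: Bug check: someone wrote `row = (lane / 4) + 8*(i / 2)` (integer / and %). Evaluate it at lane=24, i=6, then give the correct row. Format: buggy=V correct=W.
buggy=30 correct=14

`(lane / 4) + 8*(i / 2)`[24,6]→30
lane 24→24/4=6, 24 mod 4=0
i=6  r:6+8→14  c:2·0+0+8→8
row: 30 vs 14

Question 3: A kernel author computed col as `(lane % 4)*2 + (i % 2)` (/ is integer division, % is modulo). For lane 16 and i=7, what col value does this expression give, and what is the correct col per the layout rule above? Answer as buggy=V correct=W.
buggy=1 correct=9

`(lane % 4)*2 + (i % 2)`[16,7]->1
16: gid=4,tid=0
[7] (4+8,0*2+1+8) = (12,9)
col: 1 vs 9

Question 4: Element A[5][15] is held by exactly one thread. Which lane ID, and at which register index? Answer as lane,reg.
23,5

r=5→G=5,rhi=0  c=15→chi=1,T=3,p=1
L=5*4+3=23  i=1*4+0*2+1=5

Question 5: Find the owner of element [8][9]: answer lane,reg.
0,7

r: 8->gid=0,r8=1  c: 9->c8=1,tid=0,i&1=1
L=0*4+0=0  i=1*4+1*2+1=7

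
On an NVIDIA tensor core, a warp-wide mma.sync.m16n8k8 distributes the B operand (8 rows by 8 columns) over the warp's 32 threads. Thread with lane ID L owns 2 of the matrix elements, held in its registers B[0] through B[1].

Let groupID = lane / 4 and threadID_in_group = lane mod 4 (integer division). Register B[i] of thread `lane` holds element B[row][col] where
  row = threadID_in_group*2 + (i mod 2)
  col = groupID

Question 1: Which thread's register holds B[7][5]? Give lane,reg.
c=5→G=5  r=7→T=3,p=1
L=5*4+3=23  i=1=1

23,1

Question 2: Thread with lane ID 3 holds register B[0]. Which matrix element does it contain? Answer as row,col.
6,0

3: G=0,T=3
[0] (3*2+0,0) = (6,0)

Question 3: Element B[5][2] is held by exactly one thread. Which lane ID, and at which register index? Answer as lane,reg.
c=2⇒gr=2  r=5⇒th=2,odd=1
L=2*4+2=10  i=1=1

10,1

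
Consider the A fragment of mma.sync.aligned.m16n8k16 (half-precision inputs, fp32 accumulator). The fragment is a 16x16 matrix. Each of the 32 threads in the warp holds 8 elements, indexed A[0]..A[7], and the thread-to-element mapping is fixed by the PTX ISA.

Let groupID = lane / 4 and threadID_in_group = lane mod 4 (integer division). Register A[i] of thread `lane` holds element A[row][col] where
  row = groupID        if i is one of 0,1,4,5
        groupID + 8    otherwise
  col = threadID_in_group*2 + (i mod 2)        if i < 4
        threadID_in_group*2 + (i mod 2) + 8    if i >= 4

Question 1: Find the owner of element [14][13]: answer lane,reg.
r=14→G=6,rhi=1  c=13→chi=1,T=2,p=1
L=6*4+2=26  i=1*4+1*2+1=7

26,7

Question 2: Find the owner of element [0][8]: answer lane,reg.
0,4

r=0->g=0,rb=0  c=8->cb=1,t=0,b0=0
L=0*4+0=0  i=1*4+0*2+0=4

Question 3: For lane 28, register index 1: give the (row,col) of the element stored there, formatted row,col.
lane 28: gr=7 (28/4), th=0 (28%4)
i=1: r=7+0=7, c=0*2+1+0=1

7,1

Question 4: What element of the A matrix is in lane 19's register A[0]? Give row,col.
4,6

lane 19: grp=4 (19/4), tig=3 (19%4)
i=0: r=4+0=4, c=3*2+0+0=6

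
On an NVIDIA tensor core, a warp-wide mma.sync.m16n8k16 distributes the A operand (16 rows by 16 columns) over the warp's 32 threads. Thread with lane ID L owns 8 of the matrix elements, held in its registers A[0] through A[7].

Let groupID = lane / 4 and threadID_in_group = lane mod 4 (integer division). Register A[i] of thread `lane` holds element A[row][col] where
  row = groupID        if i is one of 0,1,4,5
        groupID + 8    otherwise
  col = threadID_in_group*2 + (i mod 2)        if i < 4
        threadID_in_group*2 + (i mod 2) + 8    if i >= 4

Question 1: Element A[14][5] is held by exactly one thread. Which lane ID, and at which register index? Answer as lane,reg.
r=14->g=6,rb=1  c=5->cb=0,t=2,b0=1
L=6*4+2=26  i=0*4+1*2+1=3

26,3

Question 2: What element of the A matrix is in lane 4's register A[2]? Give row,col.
9,0

lane 4: gid=1 (4/4), tid=0 (4%4)
i=2: r=1+8=9, c=0*2+0+0=0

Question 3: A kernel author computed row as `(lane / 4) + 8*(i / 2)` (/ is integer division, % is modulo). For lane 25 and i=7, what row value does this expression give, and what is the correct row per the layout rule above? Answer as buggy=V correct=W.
`(lane / 4) + 8*(i / 2)`[25,7]->30
25: gid=6,tid=1
[7] (6+8,1*2+1+8) = (14,11)
row: 30 vs 14

buggy=30 correct=14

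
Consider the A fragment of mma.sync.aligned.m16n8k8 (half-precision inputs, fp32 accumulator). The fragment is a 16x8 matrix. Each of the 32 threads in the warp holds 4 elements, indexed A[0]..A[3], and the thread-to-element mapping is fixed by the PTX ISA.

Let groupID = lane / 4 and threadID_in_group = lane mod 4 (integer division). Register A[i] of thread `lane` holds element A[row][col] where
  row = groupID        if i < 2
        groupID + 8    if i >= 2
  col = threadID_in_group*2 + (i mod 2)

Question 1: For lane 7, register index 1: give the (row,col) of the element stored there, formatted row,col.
lane 7→7/4=1, 7 mod 4=3
i=1  r:1+0→1  c:2·3+1→7

1,7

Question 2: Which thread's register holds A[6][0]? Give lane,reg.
24,0

r: 6->gid=6,r8=0  c: 0->tid=0,i&1=0
L=6*4+0=24  i=0*2+0=0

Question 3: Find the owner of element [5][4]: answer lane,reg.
22,0

r:5=>grp=5,rB=0  c:4=>tig=2,lo=0
L=5*4+2=22  i=0*2+0=0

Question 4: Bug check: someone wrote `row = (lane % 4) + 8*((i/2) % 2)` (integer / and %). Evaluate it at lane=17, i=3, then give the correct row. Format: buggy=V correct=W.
`(lane % 4) + 8*((i/2) % 2)`[17,3]→9
lane 17: G=4 (17/4), T=1 (17%4)
i=3: r=4+8=12, c=1*2+1=3
row: 9 vs 12

buggy=9 correct=12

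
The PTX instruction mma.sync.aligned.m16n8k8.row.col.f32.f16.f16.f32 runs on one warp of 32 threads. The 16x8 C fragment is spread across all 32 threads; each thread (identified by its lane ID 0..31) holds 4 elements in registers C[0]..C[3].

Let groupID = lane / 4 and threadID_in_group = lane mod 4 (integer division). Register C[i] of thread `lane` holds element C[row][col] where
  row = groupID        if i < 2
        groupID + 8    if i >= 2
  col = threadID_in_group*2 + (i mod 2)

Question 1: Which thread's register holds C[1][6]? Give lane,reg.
r=1->g=1,rb=0  c=6->t=3,b0=0
L=1*4+3=7  i=0*2+0=0

7,0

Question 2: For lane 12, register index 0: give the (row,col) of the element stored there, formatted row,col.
L=12→G=12>>2=3, T=12&3=0
[0]→row 3+0=3  col 0·2+0=0

3,0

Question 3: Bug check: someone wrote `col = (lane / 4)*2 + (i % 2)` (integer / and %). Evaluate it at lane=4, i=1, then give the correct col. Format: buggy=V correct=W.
`(lane / 4)*2 + (i % 2)`[4,1]⇒3
L=4⇒gr=4>>2=1, th=4&3=0
[1]⇒row 1+0=1  col 0·2+1=1
col: 3 vs 1

buggy=3 correct=1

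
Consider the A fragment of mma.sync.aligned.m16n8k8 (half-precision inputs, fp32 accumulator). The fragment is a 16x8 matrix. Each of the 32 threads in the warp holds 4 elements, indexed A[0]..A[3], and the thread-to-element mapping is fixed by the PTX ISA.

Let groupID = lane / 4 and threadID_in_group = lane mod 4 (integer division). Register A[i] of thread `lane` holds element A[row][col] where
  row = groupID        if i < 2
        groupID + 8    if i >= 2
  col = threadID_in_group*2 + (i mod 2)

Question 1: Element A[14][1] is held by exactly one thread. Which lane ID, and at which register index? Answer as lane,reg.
24,3

r:14=>grp=6,rB=1  c:1=>tig=0,lo=1
L=6*4+0=24  i=1*2+1=3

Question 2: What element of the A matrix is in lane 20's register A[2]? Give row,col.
13,0

20: grp=5,tig=0
[2] (5+8,0*2+0) = (13,0)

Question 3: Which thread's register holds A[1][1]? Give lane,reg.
r=1→G=1,rhi=0  c=1→T=0,p=1
L=1*4+0=4  i=0*2+1=1

4,1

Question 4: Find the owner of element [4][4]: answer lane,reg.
18,0

r=4->g=4,rb=0  c=4->t=2,b0=0
L=4*4+2=18  i=0*2+0=0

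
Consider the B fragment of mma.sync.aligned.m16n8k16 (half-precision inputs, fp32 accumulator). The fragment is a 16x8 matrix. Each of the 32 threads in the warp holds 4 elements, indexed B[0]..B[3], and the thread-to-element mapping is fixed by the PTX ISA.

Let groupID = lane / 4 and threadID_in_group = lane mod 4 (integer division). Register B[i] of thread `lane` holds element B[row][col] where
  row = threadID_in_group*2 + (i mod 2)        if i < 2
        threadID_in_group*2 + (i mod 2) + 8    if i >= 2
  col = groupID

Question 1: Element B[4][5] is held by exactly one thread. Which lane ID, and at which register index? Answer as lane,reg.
22,0

c=5→G=5  r=4→rhi=0,T=2,p=0
L=5*4+2=22  i=0*2+0=0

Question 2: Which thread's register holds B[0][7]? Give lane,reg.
c: 7->gid=7  r: 0->r8=0,tid=0,i&1=0
L=7*4+0=28  i=0*2+0=0

28,0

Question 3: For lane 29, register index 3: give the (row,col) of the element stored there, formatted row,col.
11,7

L=29->g=29>>2=7, t=29&3=1
[3]->row 1·2+1+8=11  col g=7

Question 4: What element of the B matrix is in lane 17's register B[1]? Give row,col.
lane 17->17/4=4, 17 mod 4=1
i=1  r:2·1+1+0->3  c:4

3,4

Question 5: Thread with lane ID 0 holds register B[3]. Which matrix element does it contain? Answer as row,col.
lane 0: g=0 (0/4), t=0 (0%4)
i=3: r=0*2+1+8=9, c=g=0

9,0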